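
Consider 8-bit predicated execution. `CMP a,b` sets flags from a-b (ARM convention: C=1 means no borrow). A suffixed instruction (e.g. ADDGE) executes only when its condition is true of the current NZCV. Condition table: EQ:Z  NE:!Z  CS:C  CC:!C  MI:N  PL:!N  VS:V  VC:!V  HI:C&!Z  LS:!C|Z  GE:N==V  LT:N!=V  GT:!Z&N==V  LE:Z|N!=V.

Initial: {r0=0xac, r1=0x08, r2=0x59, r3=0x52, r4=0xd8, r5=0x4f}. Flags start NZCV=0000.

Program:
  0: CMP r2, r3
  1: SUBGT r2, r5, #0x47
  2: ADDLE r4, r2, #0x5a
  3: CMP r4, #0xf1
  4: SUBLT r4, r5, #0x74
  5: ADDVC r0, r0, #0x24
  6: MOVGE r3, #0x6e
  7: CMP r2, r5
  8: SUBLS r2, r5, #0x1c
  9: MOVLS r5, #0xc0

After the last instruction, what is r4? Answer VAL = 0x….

VAL = 0xdb

0: ✓ CMP  NZCV=0010
1: ✓ SUBGT  r2←0x08
2: · ADDLE
3: ✓ CMP  NZCV=1000
4: ✓ SUBLT  r4←0xdb
5: ✓ ADDVC  r0←0xd0
6: · MOVGE
7: ✓ CMP  NZCV=1000
8: ✓ SUBLS  r2←0x33
9: ✓ MOVLS  r5←0xc0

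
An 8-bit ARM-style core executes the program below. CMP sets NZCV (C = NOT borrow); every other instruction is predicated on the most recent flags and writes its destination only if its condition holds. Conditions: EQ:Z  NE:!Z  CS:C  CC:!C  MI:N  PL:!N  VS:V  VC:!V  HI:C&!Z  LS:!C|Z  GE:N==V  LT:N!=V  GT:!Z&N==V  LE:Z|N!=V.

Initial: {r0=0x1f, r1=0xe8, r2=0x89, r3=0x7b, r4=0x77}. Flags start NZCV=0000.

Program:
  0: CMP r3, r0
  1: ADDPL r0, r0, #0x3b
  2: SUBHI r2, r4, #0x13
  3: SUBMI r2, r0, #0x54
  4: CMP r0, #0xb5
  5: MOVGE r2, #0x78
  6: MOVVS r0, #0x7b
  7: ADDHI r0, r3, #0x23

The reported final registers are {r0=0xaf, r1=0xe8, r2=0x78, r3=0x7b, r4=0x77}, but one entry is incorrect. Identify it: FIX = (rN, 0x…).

0: ✓ CMP  NZCV=0010
1: ✓ ADDPL  r0←0x5a
2: ✓ SUBHI  r2←0x64
3: · SUBMI
4: ✓ CMP  NZCV=1001
5: ✓ MOVGE  r2←0x78
6: ✓ MOVVS  r0←0x7b
7: · ADDHI

FIX = (r0, 0x7b)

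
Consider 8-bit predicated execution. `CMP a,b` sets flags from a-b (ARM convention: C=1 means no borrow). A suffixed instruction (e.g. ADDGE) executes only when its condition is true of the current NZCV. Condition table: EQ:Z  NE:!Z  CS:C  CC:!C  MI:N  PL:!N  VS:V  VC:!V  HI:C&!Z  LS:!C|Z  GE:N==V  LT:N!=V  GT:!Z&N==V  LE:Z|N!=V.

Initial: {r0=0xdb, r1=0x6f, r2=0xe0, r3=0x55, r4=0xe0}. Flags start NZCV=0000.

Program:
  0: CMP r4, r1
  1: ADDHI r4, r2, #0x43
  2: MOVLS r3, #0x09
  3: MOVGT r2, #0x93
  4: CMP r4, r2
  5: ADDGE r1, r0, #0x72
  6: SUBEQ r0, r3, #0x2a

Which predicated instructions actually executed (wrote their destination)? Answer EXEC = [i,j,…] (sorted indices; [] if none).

EXEC = [1,5]

0: ✓ CMP  NZCV=0011
1: ✓ ADDHI  r4←0x23
2: · MOVLS
3: · MOVGT
4: ✓ CMP  NZCV=0000
5: ✓ ADDGE  r1←0x4d
6: · SUBEQ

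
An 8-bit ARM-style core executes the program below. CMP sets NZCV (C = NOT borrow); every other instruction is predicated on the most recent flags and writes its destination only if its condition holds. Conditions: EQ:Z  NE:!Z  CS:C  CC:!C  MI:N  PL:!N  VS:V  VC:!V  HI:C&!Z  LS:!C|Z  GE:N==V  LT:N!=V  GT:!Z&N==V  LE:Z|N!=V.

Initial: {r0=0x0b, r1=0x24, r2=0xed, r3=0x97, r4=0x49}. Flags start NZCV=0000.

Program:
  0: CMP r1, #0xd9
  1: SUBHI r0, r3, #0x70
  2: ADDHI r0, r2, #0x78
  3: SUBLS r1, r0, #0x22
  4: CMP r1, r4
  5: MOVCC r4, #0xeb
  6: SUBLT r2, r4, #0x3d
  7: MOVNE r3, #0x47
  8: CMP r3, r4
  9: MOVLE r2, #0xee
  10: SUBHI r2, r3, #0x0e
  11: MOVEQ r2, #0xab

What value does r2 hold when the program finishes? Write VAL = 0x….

VAL = 0xee

0: ✓ CMP  NZCV=0000
1: · SUBHI
2: · ADDHI
3: ✓ SUBLS  r1←0xe9
4: ✓ CMP  NZCV=1010
5: · MOVCC
6: ✓ SUBLT  r2←0x0c
7: ✓ MOVNE  r3←0x47
8: ✓ CMP  NZCV=1000
9: ✓ MOVLE  r2←0xee
10: · SUBHI
11: · MOVEQ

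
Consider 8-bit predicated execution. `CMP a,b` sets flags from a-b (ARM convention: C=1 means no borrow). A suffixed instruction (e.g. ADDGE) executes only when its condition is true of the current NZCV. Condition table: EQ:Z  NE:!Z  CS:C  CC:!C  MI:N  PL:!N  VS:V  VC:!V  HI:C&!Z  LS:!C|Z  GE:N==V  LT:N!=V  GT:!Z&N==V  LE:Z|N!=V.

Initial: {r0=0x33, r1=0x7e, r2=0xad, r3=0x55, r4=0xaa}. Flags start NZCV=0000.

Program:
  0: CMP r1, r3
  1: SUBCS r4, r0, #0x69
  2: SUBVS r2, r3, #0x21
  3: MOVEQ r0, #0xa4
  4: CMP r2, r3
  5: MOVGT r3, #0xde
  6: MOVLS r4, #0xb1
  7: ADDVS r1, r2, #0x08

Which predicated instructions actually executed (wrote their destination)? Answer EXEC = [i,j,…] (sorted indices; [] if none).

[0] flags=0010 → (cmp)
[1] flags=0010 CS?T → r4=0xca
[2] flags=0010 VS?F → skip
[3] flags=0010 EQ?F → skip
[4] flags=0011 → (cmp)
[5] flags=0011 GT?F → skip
[6] flags=0011 LS?F → skip
[7] flags=0011 VS?T → r1=0xb5

EXEC = [1,7]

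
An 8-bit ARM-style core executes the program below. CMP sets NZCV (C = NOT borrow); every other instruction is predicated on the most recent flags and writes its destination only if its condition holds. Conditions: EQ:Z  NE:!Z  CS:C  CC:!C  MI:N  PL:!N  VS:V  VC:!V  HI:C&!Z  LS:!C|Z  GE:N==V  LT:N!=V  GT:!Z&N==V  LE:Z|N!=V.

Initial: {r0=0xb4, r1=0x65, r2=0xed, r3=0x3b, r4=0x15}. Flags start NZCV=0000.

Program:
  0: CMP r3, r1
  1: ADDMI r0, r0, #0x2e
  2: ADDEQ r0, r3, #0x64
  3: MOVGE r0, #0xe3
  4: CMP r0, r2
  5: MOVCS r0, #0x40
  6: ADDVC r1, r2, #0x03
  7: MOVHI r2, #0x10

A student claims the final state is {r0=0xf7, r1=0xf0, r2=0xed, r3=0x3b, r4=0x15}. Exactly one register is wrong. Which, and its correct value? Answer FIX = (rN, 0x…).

FIX = (r0, 0xe2)

[0] flags=1000 → (cmp)
[1] flags=1000 MI?T → r0=0xe2
[2] flags=1000 EQ?F → skip
[3] flags=1000 GE?F → skip
[4] flags=1000 → (cmp)
[5] flags=1000 CS?F → skip
[6] flags=1000 VC?T → r1=0xf0
[7] flags=1000 HI?F → skip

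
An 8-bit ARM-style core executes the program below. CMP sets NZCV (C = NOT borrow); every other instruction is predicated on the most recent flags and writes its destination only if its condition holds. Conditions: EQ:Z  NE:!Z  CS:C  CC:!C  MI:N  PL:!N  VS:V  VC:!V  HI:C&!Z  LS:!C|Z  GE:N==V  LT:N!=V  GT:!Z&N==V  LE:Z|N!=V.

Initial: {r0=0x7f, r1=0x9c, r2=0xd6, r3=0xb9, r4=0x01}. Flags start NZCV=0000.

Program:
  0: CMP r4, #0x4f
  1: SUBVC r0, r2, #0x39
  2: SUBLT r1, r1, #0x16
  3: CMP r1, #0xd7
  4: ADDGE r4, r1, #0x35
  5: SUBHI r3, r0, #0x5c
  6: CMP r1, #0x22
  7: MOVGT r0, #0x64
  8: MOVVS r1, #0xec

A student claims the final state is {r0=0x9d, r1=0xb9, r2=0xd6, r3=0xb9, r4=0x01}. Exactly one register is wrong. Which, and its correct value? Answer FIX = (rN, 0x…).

[0] flags=1000 → (cmp)
[1] flags=1000 VC?T → r0=0x9d
[2] flags=1000 LT?T → r1=0x86
[3] flags=1000 → (cmp)
[4] flags=1000 GE?F → skip
[5] flags=1000 HI?F → skip
[6] flags=0011 → (cmp)
[7] flags=0011 GT?F → skip
[8] flags=0011 VS?T → r1=0xec

FIX = (r1, 0xec)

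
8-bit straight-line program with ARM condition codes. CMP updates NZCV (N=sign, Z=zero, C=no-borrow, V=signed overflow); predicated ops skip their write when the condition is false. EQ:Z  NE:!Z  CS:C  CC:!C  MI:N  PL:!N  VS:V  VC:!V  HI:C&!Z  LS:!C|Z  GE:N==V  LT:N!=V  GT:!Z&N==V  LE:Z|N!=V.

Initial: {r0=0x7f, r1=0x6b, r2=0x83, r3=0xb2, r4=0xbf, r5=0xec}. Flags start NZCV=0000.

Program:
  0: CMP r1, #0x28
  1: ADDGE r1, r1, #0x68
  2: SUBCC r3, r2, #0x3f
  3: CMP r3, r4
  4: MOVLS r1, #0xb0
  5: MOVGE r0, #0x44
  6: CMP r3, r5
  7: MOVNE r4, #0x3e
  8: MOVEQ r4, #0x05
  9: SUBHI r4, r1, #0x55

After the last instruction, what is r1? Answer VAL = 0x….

VAL = 0xb0

0: ✓ CMP  NZCV=0010
1: ✓ ADDGE  r1←0xd3
2: · SUBCC
3: ✓ CMP  NZCV=1000
4: ✓ MOVLS  r1←0xb0
5: · MOVGE
6: ✓ CMP  NZCV=1000
7: ✓ MOVNE  r4←0x3e
8: · MOVEQ
9: · SUBHI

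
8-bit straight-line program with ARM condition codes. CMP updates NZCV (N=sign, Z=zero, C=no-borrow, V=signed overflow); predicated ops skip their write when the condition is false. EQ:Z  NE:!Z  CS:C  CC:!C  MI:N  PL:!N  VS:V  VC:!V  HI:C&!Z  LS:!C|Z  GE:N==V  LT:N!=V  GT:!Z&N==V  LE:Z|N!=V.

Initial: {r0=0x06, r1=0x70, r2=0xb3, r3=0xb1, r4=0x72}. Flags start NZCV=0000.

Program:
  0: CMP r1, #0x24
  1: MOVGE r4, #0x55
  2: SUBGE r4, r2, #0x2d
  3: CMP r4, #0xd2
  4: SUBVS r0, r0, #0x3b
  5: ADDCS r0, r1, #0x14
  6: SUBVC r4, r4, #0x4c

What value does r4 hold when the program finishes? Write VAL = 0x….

VAL = 0x3a

[0] flags=0010 → (cmp)
[1] flags=0010 GE?T → r4=0x55
[2] flags=0010 GE?T → r4=0x86
[3] flags=1000 → (cmp)
[4] flags=1000 VS?F → skip
[5] flags=1000 CS?F → skip
[6] flags=1000 VC?T → r4=0x3a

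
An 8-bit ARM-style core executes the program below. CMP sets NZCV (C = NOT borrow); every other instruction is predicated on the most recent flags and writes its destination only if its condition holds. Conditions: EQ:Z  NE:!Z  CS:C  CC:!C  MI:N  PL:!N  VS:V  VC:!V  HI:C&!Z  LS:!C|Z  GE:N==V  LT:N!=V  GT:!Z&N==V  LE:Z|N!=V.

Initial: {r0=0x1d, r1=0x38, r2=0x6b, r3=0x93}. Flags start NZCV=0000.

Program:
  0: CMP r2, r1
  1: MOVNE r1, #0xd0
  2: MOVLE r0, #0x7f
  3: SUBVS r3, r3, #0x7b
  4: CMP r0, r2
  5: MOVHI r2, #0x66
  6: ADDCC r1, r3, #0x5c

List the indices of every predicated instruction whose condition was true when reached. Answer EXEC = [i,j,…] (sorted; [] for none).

EXEC = [1,6]

[0] flags=0010 → (cmp)
[1] flags=0010 NE?T → r1=0xd0
[2] flags=0010 LE?F → skip
[3] flags=0010 VS?F → skip
[4] flags=1000 → (cmp)
[5] flags=1000 HI?F → skip
[6] flags=1000 CC?T → r1=0xef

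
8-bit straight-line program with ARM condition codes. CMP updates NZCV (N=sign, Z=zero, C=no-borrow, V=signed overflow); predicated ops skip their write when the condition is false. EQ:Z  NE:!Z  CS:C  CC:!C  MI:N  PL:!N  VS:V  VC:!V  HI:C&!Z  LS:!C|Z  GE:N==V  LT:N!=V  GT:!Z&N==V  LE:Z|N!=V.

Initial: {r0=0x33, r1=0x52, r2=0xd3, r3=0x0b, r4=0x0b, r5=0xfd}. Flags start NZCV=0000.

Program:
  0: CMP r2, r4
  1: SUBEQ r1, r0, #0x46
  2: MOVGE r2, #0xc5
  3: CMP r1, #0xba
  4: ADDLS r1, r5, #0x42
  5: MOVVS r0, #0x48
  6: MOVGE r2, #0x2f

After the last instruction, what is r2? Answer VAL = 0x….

[0] flags=1010 → (cmp)
[1] flags=1010 EQ?F → skip
[2] flags=1010 GE?F → skip
[3] flags=1001 → (cmp)
[4] flags=1001 LS?T → r1=0x3f
[5] flags=1001 VS?T → r0=0x48
[6] flags=1001 GE?T → r2=0x2f

VAL = 0x2f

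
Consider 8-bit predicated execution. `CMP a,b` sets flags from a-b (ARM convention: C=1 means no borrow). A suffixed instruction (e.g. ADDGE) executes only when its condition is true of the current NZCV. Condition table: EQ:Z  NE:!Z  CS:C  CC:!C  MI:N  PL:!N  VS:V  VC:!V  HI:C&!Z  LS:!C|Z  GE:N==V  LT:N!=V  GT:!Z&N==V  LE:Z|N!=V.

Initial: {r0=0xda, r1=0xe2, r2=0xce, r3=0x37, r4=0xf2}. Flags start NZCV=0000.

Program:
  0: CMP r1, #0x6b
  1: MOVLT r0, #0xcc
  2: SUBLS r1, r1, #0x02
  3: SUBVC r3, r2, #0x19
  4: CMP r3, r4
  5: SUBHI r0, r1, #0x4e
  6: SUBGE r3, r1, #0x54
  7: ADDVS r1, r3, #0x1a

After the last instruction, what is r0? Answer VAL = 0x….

VAL = 0xcc

[0] flags=0011 → (cmp)
[1] flags=0011 LT?T → r0=0xcc
[2] flags=0011 LS?F → skip
[3] flags=0011 VC?F → skip
[4] flags=0000 → (cmp)
[5] flags=0000 HI?F → skip
[6] flags=0000 GE?T → r3=0x8e
[7] flags=0000 VS?F → skip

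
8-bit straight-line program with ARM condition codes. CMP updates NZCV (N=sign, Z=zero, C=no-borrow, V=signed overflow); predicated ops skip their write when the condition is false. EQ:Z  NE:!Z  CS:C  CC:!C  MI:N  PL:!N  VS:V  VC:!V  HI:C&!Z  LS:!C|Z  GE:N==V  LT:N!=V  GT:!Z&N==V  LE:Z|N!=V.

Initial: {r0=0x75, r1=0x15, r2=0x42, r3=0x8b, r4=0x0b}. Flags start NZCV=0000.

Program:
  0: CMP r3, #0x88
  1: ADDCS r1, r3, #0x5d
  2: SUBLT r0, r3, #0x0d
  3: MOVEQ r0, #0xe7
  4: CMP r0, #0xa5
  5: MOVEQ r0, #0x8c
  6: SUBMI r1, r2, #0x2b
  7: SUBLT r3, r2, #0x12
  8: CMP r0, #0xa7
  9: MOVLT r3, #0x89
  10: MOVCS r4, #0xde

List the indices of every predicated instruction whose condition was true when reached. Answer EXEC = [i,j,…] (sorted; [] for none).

[0] flags=0010 → (cmp)
[1] flags=0010 CS?T → r1=0xe8
[2] flags=0010 LT?F → skip
[3] flags=0010 EQ?F → skip
[4] flags=1001 → (cmp)
[5] flags=1001 EQ?F → skip
[6] flags=1001 MI?T → r1=0x17
[7] flags=1001 LT?F → skip
[8] flags=1001 → (cmp)
[9] flags=1001 LT?F → skip
[10] flags=1001 CS?F → skip

EXEC = [1,6]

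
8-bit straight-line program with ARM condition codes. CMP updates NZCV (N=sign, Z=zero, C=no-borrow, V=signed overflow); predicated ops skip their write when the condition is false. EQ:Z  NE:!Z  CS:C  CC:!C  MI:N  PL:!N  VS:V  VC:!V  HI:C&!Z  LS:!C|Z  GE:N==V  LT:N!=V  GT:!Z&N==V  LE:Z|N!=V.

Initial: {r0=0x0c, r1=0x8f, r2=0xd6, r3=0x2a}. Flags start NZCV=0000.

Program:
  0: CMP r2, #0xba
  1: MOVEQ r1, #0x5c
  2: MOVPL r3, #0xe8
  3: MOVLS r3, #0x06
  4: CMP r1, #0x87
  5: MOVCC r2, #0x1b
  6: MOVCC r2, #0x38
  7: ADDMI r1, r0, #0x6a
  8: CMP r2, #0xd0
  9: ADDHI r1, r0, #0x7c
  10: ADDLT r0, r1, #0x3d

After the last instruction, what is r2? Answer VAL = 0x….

0: ✓ CMP  NZCV=0010
1: · MOVEQ
2: ✓ MOVPL  r3←0xe8
3: · MOVLS
4: ✓ CMP  NZCV=0010
5: · MOVCC
6: · MOVCC
7: · ADDMI
8: ✓ CMP  NZCV=0010
9: ✓ ADDHI  r1←0x88
10: · ADDLT

VAL = 0xd6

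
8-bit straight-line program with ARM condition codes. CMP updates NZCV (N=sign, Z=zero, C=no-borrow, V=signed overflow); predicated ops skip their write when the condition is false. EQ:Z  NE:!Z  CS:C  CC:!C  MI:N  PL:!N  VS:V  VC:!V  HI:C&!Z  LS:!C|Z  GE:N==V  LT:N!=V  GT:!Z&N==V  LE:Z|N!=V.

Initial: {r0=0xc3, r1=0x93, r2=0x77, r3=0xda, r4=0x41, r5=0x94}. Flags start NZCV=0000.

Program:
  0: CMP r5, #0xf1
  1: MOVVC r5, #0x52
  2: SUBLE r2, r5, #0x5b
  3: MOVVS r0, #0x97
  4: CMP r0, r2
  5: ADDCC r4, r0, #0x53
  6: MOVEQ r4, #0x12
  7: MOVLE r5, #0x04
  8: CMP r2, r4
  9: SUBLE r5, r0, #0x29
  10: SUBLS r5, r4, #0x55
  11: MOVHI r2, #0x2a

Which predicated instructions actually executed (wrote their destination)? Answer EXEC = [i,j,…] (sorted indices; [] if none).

[0] flags=1000 → (cmp)
[1] flags=1000 VC?T → r5=0x52
[2] flags=1000 LE?T → r2=0xf7
[3] flags=1000 VS?F → skip
[4] flags=1000 → (cmp)
[5] flags=1000 CC?T → r4=0x16
[6] flags=1000 EQ?F → skip
[7] flags=1000 LE?T → r5=0x04
[8] flags=1010 → (cmp)
[9] flags=1010 LE?T → r5=0x9a
[10] flags=1010 LS?F → skip
[11] flags=1010 HI?T → r2=0x2a

EXEC = [1,2,5,7,9,11]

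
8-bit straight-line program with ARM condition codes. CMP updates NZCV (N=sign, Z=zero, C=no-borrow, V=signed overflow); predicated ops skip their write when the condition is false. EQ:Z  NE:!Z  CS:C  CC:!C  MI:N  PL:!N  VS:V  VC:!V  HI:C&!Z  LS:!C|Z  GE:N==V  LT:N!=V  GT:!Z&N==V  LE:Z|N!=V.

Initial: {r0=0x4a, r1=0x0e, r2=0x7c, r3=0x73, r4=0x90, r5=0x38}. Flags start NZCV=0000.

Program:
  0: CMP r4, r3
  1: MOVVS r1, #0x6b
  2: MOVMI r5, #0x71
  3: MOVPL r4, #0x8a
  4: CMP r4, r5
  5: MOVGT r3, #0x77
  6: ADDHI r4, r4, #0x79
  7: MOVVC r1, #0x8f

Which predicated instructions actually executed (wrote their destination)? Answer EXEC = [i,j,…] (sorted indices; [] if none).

0: ✓ CMP  NZCV=0011
1: ✓ MOVVS  r1←0x6b
2: · MOVMI
3: ✓ MOVPL  r4←0x8a
4: ✓ CMP  NZCV=0011
5: · MOVGT
6: ✓ ADDHI  r4←0x03
7: · MOVVC

EXEC = [1,3,6]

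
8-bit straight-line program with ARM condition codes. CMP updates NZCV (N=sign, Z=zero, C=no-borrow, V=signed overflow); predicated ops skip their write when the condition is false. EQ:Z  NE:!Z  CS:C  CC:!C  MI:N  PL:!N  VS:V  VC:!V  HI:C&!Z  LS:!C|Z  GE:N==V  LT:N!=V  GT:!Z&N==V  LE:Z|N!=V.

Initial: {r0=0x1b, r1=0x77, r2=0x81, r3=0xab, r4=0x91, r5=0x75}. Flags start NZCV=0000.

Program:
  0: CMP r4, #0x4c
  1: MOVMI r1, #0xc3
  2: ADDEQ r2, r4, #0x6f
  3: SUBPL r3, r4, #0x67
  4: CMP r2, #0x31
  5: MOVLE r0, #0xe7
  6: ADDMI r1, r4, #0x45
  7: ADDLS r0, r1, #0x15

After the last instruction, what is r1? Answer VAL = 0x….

VAL = 0x77

[0] flags=0011 → (cmp)
[1] flags=0011 MI?F → skip
[2] flags=0011 EQ?F → skip
[3] flags=0011 PL?T → r3=0x2a
[4] flags=0011 → (cmp)
[5] flags=0011 LE?T → r0=0xe7
[6] flags=0011 MI?F → skip
[7] flags=0011 LS?F → skip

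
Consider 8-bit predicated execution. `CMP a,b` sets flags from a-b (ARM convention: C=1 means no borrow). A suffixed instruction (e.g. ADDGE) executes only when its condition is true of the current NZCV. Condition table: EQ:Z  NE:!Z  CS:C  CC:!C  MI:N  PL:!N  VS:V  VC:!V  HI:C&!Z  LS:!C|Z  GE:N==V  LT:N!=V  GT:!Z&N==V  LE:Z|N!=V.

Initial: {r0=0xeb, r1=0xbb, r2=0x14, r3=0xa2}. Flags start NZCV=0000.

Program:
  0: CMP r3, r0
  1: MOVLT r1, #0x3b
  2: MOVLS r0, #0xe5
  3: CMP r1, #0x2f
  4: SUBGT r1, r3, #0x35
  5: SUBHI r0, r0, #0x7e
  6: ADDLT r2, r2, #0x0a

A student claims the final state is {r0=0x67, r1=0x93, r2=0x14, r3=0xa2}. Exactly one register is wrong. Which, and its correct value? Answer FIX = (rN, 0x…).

0: ✓ CMP  NZCV=1000
1: ✓ MOVLT  r1←0x3b
2: ✓ MOVLS  r0←0xe5
3: ✓ CMP  NZCV=0010
4: ✓ SUBGT  r1←0x6d
5: ✓ SUBHI  r0←0x67
6: · ADDLT

FIX = (r1, 0x6d)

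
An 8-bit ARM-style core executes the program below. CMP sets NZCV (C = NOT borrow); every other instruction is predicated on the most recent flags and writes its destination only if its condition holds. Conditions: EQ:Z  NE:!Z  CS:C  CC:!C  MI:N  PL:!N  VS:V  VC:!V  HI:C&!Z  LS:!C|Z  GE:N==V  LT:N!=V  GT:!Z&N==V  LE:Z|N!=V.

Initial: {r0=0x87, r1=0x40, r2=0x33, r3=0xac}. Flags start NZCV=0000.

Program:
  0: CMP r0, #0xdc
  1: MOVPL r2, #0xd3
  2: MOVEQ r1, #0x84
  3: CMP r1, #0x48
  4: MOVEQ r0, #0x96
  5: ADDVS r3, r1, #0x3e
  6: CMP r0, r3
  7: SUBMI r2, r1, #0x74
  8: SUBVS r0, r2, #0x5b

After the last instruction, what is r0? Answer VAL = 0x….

VAL = 0x87

[0] flags=1000 → (cmp)
[1] flags=1000 PL?F → skip
[2] flags=1000 EQ?F → skip
[3] flags=1000 → (cmp)
[4] flags=1000 EQ?F → skip
[5] flags=1000 VS?F → skip
[6] flags=1000 → (cmp)
[7] flags=1000 MI?T → r2=0xcc
[8] flags=1000 VS?F → skip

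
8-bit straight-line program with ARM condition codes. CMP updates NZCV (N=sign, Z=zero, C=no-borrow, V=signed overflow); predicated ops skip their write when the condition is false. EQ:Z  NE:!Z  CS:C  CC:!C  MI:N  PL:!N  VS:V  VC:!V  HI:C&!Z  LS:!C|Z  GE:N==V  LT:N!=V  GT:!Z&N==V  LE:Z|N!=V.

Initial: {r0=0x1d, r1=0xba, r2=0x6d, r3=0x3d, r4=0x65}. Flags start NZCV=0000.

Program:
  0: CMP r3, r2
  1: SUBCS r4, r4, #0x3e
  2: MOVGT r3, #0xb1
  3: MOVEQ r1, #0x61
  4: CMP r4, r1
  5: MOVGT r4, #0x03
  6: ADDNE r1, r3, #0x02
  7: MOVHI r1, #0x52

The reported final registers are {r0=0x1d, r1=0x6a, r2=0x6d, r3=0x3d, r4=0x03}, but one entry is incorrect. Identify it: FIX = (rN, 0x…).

0: ✓ CMP  NZCV=1000
1: · SUBCS
2: · MOVGT
3: · MOVEQ
4: ✓ CMP  NZCV=1001
5: ✓ MOVGT  r4←0x03
6: ✓ ADDNE  r1←0x3f
7: · MOVHI

FIX = (r1, 0x3f)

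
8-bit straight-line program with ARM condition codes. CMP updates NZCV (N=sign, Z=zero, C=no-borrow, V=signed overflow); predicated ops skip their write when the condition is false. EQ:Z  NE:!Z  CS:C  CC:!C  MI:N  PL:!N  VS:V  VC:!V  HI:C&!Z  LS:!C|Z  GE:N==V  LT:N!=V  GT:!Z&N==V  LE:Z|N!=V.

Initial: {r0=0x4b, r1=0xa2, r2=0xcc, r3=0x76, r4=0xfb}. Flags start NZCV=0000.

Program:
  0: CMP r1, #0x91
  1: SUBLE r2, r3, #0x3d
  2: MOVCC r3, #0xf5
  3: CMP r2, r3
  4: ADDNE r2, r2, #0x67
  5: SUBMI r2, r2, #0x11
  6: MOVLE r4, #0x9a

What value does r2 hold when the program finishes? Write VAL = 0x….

0: ✓ CMP  NZCV=0010
1: · SUBLE
2: · MOVCC
3: ✓ CMP  NZCV=0011
4: ✓ ADDNE  r2←0x33
5: · SUBMI
6: ✓ MOVLE  r4←0x9a

VAL = 0x33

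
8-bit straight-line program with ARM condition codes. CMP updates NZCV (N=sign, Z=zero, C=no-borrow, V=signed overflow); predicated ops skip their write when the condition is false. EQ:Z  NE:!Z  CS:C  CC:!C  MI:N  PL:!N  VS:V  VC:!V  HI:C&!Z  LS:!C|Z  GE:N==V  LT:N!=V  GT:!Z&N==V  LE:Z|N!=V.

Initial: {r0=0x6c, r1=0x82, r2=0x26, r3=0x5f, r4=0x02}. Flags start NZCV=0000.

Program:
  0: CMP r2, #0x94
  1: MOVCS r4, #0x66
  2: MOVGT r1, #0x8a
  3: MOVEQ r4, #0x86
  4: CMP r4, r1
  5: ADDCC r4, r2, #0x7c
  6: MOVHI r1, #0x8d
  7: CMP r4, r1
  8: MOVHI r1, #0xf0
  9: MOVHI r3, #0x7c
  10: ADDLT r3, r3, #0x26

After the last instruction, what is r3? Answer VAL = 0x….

VAL = 0x7c

0: ✓ CMP  NZCV=1001
1: · MOVCS
2: ✓ MOVGT  r1←0x8a
3: · MOVEQ
4: ✓ CMP  NZCV=0000
5: ✓ ADDCC  r4←0xa2
6: · MOVHI
7: ✓ CMP  NZCV=0010
8: ✓ MOVHI  r1←0xf0
9: ✓ MOVHI  r3←0x7c
10: · ADDLT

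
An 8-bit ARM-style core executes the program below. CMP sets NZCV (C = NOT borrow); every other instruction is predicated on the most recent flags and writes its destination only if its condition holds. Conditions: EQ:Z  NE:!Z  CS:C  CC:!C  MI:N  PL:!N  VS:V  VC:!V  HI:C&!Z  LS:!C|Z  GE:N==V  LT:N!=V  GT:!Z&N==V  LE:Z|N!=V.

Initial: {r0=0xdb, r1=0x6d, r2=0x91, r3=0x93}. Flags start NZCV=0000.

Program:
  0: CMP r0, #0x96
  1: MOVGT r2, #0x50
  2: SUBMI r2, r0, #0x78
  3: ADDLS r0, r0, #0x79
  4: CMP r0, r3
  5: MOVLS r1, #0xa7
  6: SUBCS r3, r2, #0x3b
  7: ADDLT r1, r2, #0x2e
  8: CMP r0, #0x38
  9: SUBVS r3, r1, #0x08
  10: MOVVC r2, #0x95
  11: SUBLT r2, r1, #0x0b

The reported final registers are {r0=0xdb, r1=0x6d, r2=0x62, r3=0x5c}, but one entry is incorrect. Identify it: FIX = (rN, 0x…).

FIX = (r3, 0x15)

0: ✓ CMP  NZCV=0010
1: ✓ MOVGT  r2←0x50
2: · SUBMI
3: · ADDLS
4: ✓ CMP  NZCV=0010
5: · MOVLS
6: ✓ SUBCS  r3←0x15
7: · ADDLT
8: ✓ CMP  NZCV=1010
9: · SUBVS
10: ✓ MOVVC  r2←0x95
11: ✓ SUBLT  r2←0x62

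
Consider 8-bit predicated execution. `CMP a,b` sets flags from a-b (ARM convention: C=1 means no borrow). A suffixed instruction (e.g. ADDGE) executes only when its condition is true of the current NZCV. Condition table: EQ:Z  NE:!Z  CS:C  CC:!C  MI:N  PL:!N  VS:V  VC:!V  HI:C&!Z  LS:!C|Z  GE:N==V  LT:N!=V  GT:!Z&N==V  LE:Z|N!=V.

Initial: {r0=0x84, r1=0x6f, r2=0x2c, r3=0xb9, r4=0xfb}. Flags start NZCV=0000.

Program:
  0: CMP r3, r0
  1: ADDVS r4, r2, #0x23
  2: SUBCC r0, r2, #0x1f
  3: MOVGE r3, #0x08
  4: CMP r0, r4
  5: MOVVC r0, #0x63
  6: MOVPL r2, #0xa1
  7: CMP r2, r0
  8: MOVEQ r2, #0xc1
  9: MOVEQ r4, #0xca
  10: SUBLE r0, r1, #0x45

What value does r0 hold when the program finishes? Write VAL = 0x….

[0] flags=0010 → (cmp)
[1] flags=0010 VS?F → skip
[2] flags=0010 CC?F → skip
[3] flags=0010 GE?T → r3=0x08
[4] flags=1000 → (cmp)
[5] flags=1000 VC?T → r0=0x63
[6] flags=1000 PL?F → skip
[7] flags=1000 → (cmp)
[8] flags=1000 EQ?F → skip
[9] flags=1000 EQ?F → skip
[10] flags=1000 LE?T → r0=0x2a

VAL = 0x2a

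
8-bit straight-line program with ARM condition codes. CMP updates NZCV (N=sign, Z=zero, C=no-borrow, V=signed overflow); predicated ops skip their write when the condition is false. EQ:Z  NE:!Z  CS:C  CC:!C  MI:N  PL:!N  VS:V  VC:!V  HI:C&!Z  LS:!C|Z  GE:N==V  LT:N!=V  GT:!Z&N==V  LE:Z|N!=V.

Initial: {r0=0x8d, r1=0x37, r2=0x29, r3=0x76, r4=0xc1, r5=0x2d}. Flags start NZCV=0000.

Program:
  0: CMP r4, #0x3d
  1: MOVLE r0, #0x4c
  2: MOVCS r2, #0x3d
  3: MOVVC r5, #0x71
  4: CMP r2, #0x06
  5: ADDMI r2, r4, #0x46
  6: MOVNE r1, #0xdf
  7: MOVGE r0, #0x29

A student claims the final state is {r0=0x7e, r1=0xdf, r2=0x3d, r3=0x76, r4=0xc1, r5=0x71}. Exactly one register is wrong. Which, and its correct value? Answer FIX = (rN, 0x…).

FIX = (r0, 0x29)

0: ✓ CMP  NZCV=1010
1: ✓ MOVLE  r0←0x4c
2: ✓ MOVCS  r2←0x3d
3: ✓ MOVVC  r5←0x71
4: ✓ CMP  NZCV=0010
5: · ADDMI
6: ✓ MOVNE  r1←0xdf
7: ✓ MOVGE  r0←0x29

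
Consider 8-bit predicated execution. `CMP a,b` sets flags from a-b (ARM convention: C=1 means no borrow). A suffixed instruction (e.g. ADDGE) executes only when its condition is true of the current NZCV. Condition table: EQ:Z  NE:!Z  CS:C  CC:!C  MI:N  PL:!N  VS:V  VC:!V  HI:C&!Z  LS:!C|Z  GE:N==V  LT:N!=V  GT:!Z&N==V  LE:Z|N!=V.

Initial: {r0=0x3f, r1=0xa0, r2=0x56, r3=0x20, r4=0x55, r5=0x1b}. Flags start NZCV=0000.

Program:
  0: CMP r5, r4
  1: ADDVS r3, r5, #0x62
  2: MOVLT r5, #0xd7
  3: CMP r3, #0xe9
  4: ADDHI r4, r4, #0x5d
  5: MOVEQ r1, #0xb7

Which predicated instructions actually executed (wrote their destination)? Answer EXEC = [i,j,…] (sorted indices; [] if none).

EXEC = [2]

[0] flags=1000 → (cmp)
[1] flags=1000 VS?F → skip
[2] flags=1000 LT?T → r5=0xd7
[3] flags=0000 → (cmp)
[4] flags=0000 HI?F → skip
[5] flags=0000 EQ?F → skip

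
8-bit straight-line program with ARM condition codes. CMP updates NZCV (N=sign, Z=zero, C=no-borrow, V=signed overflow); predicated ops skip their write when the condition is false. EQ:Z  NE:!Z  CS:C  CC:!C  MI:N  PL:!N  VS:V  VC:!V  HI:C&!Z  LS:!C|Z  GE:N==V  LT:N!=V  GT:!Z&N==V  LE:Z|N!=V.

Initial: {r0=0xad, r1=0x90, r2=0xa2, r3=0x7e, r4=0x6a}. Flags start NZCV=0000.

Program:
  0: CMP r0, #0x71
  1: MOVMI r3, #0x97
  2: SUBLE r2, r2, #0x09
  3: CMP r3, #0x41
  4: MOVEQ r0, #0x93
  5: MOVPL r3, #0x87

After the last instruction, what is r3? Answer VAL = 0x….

VAL = 0x87

[0] flags=0011 → (cmp)
[1] flags=0011 MI?F → skip
[2] flags=0011 LE?T → r2=0x99
[3] flags=0010 → (cmp)
[4] flags=0010 EQ?F → skip
[5] flags=0010 PL?T → r3=0x87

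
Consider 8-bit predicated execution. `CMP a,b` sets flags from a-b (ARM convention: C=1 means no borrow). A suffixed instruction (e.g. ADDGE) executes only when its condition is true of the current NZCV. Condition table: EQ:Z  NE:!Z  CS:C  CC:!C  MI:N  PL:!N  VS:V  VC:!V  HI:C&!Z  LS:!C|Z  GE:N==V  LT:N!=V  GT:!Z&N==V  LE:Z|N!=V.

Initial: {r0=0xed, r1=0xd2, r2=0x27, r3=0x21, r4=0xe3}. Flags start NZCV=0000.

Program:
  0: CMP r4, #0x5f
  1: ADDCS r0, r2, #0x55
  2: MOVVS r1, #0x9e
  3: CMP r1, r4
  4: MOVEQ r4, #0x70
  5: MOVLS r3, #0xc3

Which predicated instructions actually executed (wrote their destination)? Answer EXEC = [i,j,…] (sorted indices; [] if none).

EXEC = [1,5]

0: ✓ CMP  NZCV=1010
1: ✓ ADDCS  r0←0x7c
2: · MOVVS
3: ✓ CMP  NZCV=1000
4: · MOVEQ
5: ✓ MOVLS  r3←0xc3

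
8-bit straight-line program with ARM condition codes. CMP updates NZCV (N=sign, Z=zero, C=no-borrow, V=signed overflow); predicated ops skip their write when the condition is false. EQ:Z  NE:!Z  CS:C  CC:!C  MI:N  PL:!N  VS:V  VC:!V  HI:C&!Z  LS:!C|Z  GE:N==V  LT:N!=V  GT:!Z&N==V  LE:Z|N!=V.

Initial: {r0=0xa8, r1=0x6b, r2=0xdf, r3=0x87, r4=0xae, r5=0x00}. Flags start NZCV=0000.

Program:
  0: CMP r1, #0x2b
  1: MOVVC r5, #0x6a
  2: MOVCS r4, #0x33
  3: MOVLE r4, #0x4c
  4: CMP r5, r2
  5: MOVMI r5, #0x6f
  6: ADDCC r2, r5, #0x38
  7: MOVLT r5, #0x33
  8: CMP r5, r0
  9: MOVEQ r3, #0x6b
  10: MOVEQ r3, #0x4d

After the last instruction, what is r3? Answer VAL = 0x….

[0] flags=0010 → (cmp)
[1] flags=0010 VC?T → r5=0x6a
[2] flags=0010 CS?T → r4=0x33
[3] flags=0010 LE?F → skip
[4] flags=1001 → (cmp)
[5] flags=1001 MI?T → r5=0x6f
[6] flags=1001 CC?T → r2=0xa7
[7] flags=1001 LT?F → skip
[8] flags=1001 → (cmp)
[9] flags=1001 EQ?F → skip
[10] flags=1001 EQ?F → skip

VAL = 0x87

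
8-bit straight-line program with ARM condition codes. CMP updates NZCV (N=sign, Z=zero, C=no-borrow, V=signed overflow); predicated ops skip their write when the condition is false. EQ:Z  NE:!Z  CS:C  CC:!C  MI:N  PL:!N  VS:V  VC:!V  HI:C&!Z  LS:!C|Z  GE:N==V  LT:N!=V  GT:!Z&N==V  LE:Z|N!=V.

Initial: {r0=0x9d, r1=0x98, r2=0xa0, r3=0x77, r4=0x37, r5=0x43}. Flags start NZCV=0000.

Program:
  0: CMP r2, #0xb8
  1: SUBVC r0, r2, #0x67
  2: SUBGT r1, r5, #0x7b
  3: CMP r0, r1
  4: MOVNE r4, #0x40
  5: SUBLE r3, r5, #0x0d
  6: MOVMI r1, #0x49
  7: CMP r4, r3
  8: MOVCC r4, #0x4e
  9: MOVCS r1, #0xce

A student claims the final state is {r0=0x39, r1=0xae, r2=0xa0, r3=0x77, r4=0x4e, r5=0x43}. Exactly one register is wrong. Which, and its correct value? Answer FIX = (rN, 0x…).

0: ✓ CMP  NZCV=1000
1: ✓ SUBVC  r0←0x39
2: · SUBGT
3: ✓ CMP  NZCV=1001
4: ✓ MOVNE  r4←0x40
5: · SUBLE
6: ✓ MOVMI  r1←0x49
7: ✓ CMP  NZCV=1000
8: ✓ MOVCC  r4←0x4e
9: · MOVCS

FIX = (r1, 0x49)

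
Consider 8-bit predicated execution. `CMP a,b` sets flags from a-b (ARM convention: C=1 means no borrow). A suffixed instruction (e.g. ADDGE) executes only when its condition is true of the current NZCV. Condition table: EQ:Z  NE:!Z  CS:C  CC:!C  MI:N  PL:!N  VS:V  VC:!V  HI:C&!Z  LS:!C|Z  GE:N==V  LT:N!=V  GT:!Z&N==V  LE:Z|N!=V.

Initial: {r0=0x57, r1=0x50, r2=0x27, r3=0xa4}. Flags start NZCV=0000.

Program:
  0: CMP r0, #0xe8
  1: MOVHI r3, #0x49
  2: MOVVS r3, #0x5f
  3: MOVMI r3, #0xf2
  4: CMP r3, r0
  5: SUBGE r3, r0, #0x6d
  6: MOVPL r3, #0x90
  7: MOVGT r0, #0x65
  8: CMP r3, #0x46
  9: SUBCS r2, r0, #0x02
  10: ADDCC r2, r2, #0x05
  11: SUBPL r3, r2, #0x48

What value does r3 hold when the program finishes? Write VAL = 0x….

VAL = 0x0d

0: ✓ CMP  NZCV=0000
1: · MOVHI
2: · MOVVS
3: · MOVMI
4: ✓ CMP  NZCV=0011
5: · SUBGE
6: ✓ MOVPL  r3←0x90
7: · MOVGT
8: ✓ CMP  NZCV=0011
9: ✓ SUBCS  r2←0x55
10: · ADDCC
11: ✓ SUBPL  r3←0x0d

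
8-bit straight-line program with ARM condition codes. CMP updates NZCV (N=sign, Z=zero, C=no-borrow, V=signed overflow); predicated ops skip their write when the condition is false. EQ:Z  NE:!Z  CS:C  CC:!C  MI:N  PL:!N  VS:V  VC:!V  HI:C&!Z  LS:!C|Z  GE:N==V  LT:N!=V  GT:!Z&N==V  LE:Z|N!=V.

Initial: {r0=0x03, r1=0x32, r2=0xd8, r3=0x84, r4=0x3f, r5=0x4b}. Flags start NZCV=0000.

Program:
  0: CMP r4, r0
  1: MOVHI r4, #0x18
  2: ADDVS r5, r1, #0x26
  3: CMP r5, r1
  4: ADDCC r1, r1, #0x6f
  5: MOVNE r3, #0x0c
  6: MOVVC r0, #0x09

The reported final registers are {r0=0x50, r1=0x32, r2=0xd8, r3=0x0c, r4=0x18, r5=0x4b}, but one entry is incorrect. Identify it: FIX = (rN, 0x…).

[0] flags=0010 → (cmp)
[1] flags=0010 HI?T → r4=0x18
[2] flags=0010 VS?F → skip
[3] flags=0010 → (cmp)
[4] flags=0010 CC?F → skip
[5] flags=0010 NE?T → r3=0x0c
[6] flags=0010 VC?T → r0=0x09

FIX = (r0, 0x09)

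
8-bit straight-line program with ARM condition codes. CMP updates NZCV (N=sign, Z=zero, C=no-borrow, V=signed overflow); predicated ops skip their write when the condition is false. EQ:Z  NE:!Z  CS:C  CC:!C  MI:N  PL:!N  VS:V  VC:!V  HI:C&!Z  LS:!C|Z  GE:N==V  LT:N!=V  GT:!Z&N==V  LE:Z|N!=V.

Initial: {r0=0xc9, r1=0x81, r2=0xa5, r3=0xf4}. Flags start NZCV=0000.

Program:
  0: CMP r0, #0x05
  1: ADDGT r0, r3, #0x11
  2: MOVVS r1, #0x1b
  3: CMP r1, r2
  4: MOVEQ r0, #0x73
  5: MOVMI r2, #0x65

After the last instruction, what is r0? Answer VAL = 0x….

[0] flags=1010 → (cmp)
[1] flags=1010 GT?F → skip
[2] flags=1010 VS?F → skip
[3] flags=1000 → (cmp)
[4] flags=1000 EQ?F → skip
[5] flags=1000 MI?T → r2=0x65

VAL = 0xc9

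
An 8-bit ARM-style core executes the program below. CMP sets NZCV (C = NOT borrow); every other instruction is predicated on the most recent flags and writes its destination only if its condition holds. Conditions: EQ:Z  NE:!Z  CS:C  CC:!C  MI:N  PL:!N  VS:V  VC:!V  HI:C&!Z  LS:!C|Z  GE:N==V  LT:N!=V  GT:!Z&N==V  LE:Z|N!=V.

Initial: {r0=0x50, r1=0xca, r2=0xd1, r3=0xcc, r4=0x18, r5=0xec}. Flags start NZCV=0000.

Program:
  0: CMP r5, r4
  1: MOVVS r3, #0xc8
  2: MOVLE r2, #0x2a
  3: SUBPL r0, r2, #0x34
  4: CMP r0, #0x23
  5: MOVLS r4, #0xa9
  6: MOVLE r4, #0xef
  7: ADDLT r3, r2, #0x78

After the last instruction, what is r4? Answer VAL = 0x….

0: ✓ CMP  NZCV=1010
1: · MOVVS
2: ✓ MOVLE  r2←0x2a
3: · SUBPL
4: ✓ CMP  NZCV=0010
5: · MOVLS
6: · MOVLE
7: · ADDLT

VAL = 0x18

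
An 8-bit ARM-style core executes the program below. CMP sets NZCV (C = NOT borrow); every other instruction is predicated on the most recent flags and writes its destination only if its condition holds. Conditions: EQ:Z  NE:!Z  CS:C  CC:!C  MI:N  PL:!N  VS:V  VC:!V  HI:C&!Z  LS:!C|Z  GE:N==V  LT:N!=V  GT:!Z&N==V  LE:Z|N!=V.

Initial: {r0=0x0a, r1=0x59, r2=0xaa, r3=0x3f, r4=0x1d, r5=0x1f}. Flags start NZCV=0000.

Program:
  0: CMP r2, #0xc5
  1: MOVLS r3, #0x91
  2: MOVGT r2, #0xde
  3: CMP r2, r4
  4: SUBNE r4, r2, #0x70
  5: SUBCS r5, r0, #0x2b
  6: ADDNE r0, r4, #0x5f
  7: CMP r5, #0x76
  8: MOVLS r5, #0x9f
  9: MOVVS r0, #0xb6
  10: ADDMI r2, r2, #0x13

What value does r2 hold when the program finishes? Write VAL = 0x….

VAL = 0xaa

0: ✓ CMP  NZCV=1000
1: ✓ MOVLS  r3←0x91
2: · MOVGT
3: ✓ CMP  NZCV=1010
4: ✓ SUBNE  r4←0x3a
5: ✓ SUBCS  r5←0xdf
6: ✓ ADDNE  r0←0x99
7: ✓ CMP  NZCV=0011
8: · MOVLS
9: ✓ MOVVS  r0←0xb6
10: · ADDMI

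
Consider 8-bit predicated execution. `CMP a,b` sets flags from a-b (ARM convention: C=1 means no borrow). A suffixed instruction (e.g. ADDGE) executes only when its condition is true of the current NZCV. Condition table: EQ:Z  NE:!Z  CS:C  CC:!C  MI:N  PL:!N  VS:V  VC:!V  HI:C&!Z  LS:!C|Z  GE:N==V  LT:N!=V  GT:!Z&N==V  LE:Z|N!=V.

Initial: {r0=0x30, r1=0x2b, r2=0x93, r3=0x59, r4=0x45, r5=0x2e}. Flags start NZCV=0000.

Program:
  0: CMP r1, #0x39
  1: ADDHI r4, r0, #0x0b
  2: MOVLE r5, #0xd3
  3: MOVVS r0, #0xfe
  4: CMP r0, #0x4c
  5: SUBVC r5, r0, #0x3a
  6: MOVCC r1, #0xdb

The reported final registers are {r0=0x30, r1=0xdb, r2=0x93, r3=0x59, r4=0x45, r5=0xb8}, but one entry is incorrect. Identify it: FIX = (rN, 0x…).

0: ✓ CMP  NZCV=1000
1: · ADDHI
2: ✓ MOVLE  r5←0xd3
3: · MOVVS
4: ✓ CMP  NZCV=1000
5: ✓ SUBVC  r5←0xf6
6: ✓ MOVCC  r1←0xdb

FIX = (r5, 0xf6)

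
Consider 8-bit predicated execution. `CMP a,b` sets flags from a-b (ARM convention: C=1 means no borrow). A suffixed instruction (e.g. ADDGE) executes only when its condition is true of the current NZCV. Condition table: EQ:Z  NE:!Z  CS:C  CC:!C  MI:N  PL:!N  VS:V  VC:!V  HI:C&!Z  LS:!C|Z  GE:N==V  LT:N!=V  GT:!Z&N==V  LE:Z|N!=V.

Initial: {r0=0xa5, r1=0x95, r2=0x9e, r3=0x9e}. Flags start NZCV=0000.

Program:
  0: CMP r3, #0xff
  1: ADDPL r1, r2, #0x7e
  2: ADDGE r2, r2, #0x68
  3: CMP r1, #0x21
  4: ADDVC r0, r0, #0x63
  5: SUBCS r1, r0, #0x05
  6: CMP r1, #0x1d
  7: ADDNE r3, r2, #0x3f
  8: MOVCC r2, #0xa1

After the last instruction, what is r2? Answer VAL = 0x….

0: ✓ CMP  NZCV=1000
1: · ADDPL
2: · ADDGE
3: ✓ CMP  NZCV=0011
4: · ADDVC
5: ✓ SUBCS  r1←0xa0
6: ✓ CMP  NZCV=1010
7: ✓ ADDNE  r3←0xdd
8: · MOVCC

VAL = 0x9e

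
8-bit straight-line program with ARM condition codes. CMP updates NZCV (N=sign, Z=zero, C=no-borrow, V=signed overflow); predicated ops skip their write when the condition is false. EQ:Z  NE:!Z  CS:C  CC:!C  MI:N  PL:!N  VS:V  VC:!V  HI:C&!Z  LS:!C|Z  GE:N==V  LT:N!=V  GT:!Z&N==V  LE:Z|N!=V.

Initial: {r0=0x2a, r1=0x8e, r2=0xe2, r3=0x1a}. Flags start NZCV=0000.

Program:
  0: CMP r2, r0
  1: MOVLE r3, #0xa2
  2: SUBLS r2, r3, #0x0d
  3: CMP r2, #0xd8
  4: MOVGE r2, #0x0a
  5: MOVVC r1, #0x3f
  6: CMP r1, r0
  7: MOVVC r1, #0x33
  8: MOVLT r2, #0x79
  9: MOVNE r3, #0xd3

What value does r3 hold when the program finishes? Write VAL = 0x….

VAL = 0xd3

[0] flags=1010 → (cmp)
[1] flags=1010 LE?T → r3=0xa2
[2] flags=1010 LS?F → skip
[3] flags=0010 → (cmp)
[4] flags=0010 GE?T → r2=0x0a
[5] flags=0010 VC?T → r1=0x3f
[6] flags=0010 → (cmp)
[7] flags=0010 VC?T → r1=0x33
[8] flags=0010 LT?F → skip
[9] flags=0010 NE?T → r3=0xd3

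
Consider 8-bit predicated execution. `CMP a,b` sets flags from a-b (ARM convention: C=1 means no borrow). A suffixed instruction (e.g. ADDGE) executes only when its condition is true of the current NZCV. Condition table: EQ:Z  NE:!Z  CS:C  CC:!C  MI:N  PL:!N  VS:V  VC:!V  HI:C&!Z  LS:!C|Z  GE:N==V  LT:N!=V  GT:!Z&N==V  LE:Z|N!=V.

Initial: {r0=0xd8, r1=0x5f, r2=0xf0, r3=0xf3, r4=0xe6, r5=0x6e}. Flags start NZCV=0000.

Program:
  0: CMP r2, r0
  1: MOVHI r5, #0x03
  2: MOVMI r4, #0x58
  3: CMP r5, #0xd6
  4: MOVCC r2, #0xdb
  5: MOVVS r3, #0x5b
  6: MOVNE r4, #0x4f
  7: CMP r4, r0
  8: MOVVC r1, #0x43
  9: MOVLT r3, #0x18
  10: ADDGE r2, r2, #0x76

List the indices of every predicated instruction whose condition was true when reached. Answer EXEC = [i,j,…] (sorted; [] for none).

EXEC = [1,4,6,8,10]

[0] flags=0010 → (cmp)
[1] flags=0010 HI?T → r5=0x03
[2] flags=0010 MI?F → skip
[3] flags=0000 → (cmp)
[4] flags=0000 CC?T → r2=0xdb
[5] flags=0000 VS?F → skip
[6] flags=0000 NE?T → r4=0x4f
[7] flags=0000 → (cmp)
[8] flags=0000 VC?T → r1=0x43
[9] flags=0000 LT?F → skip
[10] flags=0000 GE?T → r2=0x51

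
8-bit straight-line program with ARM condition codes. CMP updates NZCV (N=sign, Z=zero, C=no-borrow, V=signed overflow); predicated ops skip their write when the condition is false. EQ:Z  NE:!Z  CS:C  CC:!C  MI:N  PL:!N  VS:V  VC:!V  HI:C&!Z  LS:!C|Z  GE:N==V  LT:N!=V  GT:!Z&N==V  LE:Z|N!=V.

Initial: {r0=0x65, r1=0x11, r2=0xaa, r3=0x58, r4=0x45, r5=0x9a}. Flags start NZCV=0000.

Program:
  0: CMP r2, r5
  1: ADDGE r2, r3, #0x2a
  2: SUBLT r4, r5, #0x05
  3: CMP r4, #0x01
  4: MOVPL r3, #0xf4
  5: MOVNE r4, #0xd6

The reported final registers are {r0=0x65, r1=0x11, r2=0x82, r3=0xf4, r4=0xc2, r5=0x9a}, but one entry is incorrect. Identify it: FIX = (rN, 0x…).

FIX = (r4, 0xd6)

0: ✓ CMP  NZCV=0010
1: ✓ ADDGE  r2←0x82
2: · SUBLT
3: ✓ CMP  NZCV=0010
4: ✓ MOVPL  r3←0xf4
5: ✓ MOVNE  r4←0xd6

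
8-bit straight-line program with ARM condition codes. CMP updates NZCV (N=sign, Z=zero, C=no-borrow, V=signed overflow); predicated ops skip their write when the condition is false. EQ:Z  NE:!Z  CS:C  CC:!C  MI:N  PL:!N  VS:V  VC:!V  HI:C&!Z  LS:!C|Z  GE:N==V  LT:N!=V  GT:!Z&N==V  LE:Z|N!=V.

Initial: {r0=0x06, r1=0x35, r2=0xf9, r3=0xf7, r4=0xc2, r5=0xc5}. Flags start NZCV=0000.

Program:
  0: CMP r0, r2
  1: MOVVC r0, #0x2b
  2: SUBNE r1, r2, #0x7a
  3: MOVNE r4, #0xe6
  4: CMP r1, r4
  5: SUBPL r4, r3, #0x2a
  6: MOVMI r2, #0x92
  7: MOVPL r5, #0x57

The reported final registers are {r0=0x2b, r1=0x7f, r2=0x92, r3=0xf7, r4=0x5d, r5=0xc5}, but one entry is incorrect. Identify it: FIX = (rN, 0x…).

FIX = (r4, 0xe6)

[0] flags=0000 → (cmp)
[1] flags=0000 VC?T → r0=0x2b
[2] flags=0000 NE?T → r1=0x7f
[3] flags=0000 NE?T → r4=0xe6
[4] flags=1001 → (cmp)
[5] flags=1001 PL?F → skip
[6] flags=1001 MI?T → r2=0x92
[7] flags=1001 PL?F → skip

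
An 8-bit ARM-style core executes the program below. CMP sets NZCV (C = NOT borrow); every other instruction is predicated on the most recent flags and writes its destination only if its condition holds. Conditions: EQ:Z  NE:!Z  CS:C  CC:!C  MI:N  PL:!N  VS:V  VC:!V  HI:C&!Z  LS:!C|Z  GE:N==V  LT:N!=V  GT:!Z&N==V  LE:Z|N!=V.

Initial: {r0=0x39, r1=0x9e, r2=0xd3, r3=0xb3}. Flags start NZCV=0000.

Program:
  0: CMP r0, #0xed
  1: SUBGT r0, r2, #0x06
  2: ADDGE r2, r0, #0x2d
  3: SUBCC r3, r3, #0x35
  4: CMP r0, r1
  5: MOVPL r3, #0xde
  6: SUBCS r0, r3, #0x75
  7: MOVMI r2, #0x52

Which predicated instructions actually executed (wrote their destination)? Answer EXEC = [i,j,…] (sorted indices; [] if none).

EXEC = [1,2,3,5,6]

[0] flags=0000 → (cmp)
[1] flags=0000 GT?T → r0=0xcd
[2] flags=0000 GE?T → r2=0xfa
[3] flags=0000 CC?T → r3=0x7e
[4] flags=0010 → (cmp)
[5] flags=0010 PL?T → r3=0xde
[6] flags=0010 CS?T → r0=0x69
[7] flags=0010 MI?F → skip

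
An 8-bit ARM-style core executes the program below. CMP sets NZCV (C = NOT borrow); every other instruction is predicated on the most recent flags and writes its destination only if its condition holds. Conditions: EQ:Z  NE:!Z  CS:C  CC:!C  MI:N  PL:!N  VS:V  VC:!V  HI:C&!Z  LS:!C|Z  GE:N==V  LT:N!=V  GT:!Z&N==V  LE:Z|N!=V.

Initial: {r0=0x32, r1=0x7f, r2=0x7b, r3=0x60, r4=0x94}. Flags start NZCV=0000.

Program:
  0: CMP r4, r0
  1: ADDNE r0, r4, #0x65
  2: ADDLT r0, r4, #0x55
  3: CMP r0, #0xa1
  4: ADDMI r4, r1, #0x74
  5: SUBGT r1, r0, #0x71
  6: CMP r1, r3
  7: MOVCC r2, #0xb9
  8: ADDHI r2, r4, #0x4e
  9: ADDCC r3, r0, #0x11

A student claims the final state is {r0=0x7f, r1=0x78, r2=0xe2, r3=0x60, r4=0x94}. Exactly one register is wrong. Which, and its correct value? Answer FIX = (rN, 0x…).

FIX = (r0, 0xe9)

0: ✓ CMP  NZCV=0011
1: ✓ ADDNE  r0←0xf9
2: ✓ ADDLT  r0←0xe9
3: ✓ CMP  NZCV=0010
4: · ADDMI
5: ✓ SUBGT  r1←0x78
6: ✓ CMP  NZCV=0010
7: · MOVCC
8: ✓ ADDHI  r2←0xe2
9: · ADDCC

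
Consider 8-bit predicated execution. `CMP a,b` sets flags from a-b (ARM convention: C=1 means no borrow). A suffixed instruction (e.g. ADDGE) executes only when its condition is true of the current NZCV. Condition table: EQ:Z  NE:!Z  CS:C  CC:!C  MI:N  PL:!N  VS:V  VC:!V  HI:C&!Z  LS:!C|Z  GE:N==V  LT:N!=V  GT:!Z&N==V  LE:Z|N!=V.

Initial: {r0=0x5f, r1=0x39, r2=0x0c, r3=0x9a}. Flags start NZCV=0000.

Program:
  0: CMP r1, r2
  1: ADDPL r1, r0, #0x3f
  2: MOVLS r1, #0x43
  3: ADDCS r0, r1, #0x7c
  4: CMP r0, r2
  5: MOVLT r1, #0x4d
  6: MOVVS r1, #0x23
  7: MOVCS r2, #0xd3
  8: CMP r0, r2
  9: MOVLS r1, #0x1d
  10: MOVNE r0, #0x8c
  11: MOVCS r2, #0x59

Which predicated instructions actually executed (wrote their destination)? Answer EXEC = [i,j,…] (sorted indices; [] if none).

EXEC = [1,3,7,9,10]

[0] flags=0010 → (cmp)
[1] flags=0010 PL?T → r1=0x9e
[2] flags=0010 LS?F → skip
[3] flags=0010 CS?T → r0=0x1a
[4] flags=0010 → (cmp)
[5] flags=0010 LT?F → skip
[6] flags=0010 VS?F → skip
[7] flags=0010 CS?T → r2=0xd3
[8] flags=0000 → (cmp)
[9] flags=0000 LS?T → r1=0x1d
[10] flags=0000 NE?T → r0=0x8c
[11] flags=0000 CS?F → skip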